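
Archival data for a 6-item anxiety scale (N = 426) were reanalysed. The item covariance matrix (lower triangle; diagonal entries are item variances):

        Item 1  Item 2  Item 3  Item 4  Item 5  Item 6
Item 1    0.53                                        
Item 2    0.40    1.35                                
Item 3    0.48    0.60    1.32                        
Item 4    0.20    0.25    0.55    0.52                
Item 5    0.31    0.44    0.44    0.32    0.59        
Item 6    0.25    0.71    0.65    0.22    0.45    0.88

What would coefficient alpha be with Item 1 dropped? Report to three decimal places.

α = 0.832

Remaining items: Item 2, Item 3, Item 4, Item 5, Item 6 (k = 5).
Σσᵢ² = 1.35 + 1.32 + 0.52 + 0.59 + 0.88 = 4.66
σ²_total = 4.66 + 2 × 4.63 = 13.92
α (item deleted) = (5/4)·(1 − 4.66/13.92) = 0.832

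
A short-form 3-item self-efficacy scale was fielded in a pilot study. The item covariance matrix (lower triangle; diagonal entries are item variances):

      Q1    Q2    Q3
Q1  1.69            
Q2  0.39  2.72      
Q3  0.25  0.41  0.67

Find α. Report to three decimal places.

α = 0.439

Σσ²ᵢ = 1.69 + 2.72 + 0.67 = 5.08
Sum of off-diagonal covariances = 1.05
Var(T) = 5.08 + 2 × 1.05 = 7.18
α = (k/(k−1))·(1 − Σσ²ᵢ/Var(T)) = (3/2)·(1 − 5.08/7.18) = 0.439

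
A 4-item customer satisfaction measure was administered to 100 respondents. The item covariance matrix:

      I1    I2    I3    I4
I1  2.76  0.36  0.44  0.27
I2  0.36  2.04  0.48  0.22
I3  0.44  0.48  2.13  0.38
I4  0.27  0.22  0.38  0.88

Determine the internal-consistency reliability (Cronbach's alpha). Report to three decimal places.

sum of item variances = 2.76 + 2.04 + 2.13 + 0.88 = 7.81
Sum of off-diagonal covariances = 2.15
Var(T) = 7.81 + 2 × 2.15 = 12.11
α = (k/(k−1))·(1 − sum of item variances/Var(T)) = (4/3)·(1 − 7.81/12.11) = 0.473

α = 0.473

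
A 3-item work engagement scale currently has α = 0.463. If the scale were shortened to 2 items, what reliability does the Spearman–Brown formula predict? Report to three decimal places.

predicted reliability = 0.365

Length factor m = 2/3 = 0.6667
α' = m·α / (1 − (1−m)·α)
   = 2/3 × 0.463 / (1 − (1 − 2/3) × 0.463)
   = 0.3087 / 0.8457 = 0.365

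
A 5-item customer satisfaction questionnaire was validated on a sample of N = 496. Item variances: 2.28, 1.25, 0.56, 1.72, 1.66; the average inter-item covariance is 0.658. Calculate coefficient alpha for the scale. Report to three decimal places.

coefficient alpha = 0.797

ΣVar(i) = 2.28 + 1.25 + 0.56 + 1.72 + 1.66 = 7.47
Sum of the 10 distinct covariances = 10 × 0.658 = 6.580
Var(T) = ΣVar(i) + 2·Σcov = 7.47 + 2 × 6.580 = 20.630
α = (5/4)·(1 − 7.47/20.630) = 0.797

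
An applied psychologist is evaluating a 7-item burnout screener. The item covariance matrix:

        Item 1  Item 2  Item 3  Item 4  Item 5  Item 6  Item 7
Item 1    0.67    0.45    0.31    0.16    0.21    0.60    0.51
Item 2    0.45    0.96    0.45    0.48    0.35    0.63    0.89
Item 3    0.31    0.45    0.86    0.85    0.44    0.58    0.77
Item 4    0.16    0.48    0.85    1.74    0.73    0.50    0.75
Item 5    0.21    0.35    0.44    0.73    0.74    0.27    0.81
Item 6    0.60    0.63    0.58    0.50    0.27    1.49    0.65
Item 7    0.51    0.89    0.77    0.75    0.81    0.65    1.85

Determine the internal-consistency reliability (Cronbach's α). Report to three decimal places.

Σσᵢ² = 0.67 + 0.96 + 0.86 + 1.74 + 0.74 + 1.49 + 1.85 = 8.31
Sum of the distinct covariances = 11.39
σ²_total = 8.31 + 2 × 11.39 = 31.09
α = (k/(k−1))·(1 − Σσᵢ²/σ²_total) = (7/6)·(1 − 8.31/31.09) = 0.855

α = 0.855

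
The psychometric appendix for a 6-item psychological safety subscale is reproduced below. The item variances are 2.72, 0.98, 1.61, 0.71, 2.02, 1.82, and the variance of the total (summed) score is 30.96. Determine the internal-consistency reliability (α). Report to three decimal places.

α = 0.818

Σσ²ᵢ = 2.72 + 0.98 + 1.61 + 0.71 + 2.02 + 1.82 = 9.86
α = (k/(k−1))·(1 − Σσ²ᵢ/Var(T)) = (6/5)·(1 − 9.86/30.96) = 0.818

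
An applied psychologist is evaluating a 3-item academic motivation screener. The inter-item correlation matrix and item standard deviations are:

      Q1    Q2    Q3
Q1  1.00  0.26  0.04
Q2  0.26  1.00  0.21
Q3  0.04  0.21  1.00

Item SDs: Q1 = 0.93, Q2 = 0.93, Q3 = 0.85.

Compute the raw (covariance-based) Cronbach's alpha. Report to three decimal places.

α = 0.384

Σσ²ᵢ = 0.93² + 0.93² + 0.85² = 2.4523
Covariances σ_ij = r_ij · s_i · s_j:
  σ(Q1,Q2) = 0.26 × 0.93 × 0.93 = 0.2249
  σ(Q1,Q3) = 0.04 × 0.93 × 0.85 = 0.0316
  σ(Q2,Q3) = 0.21 × 0.93 × 0.85 = 0.1660
σ²_T = Σσ²ᵢ + 2·Σσ_ij = 2.4523 + 2 × 0.4225 = 3.2973
α = (3/2)·(1 − 2.4523/3.2973) = 0.384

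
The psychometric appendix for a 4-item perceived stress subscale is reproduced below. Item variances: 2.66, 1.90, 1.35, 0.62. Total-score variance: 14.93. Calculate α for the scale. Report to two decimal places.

α = 0.75

Σσ²ᵢ = 2.66 + 1.90 + 1.35 + 0.62 = 6.53
α = (k/(k−1))·(1 − Σσ²ᵢ/Var(T)) = (4/3)·(1 − 6.53/14.93) = 0.75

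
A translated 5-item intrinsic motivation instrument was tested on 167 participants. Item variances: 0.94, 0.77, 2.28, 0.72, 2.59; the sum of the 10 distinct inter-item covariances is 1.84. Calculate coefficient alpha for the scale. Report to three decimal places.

Σσᵢ² = 0.94 + 0.77 + 2.28 + 0.72 + 2.59 = 7.30
Sum of distinct covariances = 1.84
σ²_total = Σσᵢ² + 2·Σcov = 7.30 + 2 × 1.84 = 10.98
α = (5/4)·(1 − 7.30/10.98) = 0.419

coefficient alpha = 0.419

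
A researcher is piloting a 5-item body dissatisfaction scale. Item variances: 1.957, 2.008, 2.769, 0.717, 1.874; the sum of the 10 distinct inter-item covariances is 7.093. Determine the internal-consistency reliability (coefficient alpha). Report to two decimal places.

ΣVar(i) = 1.957 + 2.008 + 2.769 + 0.717 + 1.874 = 9.325
Sum of distinct covariances = 7.093
Var(T) = ΣVar(i) + 2·Σcov = 9.325 + 2 × 7.093 = 23.511
α = (5/4)·(1 − 9.325/23.511) = 0.75

α = 0.75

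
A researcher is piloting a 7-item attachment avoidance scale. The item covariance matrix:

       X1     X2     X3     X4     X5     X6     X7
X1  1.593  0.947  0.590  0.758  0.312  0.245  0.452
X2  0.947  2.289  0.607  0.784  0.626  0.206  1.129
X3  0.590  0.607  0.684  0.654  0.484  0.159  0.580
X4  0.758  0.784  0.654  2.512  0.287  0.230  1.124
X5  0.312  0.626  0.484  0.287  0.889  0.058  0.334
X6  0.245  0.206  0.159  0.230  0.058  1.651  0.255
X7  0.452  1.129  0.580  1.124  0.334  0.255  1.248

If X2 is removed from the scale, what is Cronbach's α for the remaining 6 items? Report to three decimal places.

Remaining items: X1, X3, X4, X5, X6, X7 (k = 6).
Σσᵢ² = 1.593 + 0.684 + 2.512 + 0.889 + 1.651 + 1.248 = 8.577
σ²_total = 8.577 + 2 × 6.522 = 21.621
α (item deleted) = (6/5)·(1 − 8.577/21.621) = 0.724

Cronbach's α = 0.724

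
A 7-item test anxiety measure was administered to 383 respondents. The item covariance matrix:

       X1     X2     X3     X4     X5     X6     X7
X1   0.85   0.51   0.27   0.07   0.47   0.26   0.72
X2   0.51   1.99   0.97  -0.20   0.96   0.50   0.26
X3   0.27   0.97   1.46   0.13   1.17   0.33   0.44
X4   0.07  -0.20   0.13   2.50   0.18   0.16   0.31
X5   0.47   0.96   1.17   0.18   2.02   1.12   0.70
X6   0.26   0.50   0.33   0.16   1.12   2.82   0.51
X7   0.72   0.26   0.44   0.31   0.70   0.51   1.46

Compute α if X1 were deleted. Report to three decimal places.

Remaining items: X2, X3, X4, X5, X6, X7 (k = 6).
sum of item variances = 1.99 + 1.46 + 2.50 + 2.02 + 2.82 + 1.46 = 12.25
Var(T) = 12.25 + 2 × 7.54 = 27.33
α (item deleted) = (6/5)·(1 − 12.25/27.33) = 0.662

α = 0.662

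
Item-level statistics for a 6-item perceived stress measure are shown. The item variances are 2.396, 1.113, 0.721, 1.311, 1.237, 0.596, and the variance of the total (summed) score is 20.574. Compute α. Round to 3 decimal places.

ΣVar(i) = 2.396 + 1.113 + 0.721 + 1.311 + 1.237 + 0.596 = 7.374
α = (k/(k−1))·(1 − ΣVar(i)/Var(T)) = (6/5)·(1 − 7.374/20.574) = 0.770

α = 0.770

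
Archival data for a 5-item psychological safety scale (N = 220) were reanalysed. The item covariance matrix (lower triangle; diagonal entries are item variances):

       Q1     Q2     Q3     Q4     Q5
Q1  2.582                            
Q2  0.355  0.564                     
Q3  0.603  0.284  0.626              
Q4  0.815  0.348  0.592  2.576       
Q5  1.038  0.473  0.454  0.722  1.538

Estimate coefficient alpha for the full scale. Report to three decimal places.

Σσ²ᵢ = 2.582 + 0.564 + 0.626 + 2.576 + 1.538 = 7.886
Sum of off-diagonal covariances = 5.684
Var(T) = 7.886 + 2 × 5.684 = 19.254
α = (k/(k−1))·(1 − Σσ²ᵢ/Var(T)) = (5/4)·(1 − 7.886/19.254) = 0.738

coefficient alpha = 0.738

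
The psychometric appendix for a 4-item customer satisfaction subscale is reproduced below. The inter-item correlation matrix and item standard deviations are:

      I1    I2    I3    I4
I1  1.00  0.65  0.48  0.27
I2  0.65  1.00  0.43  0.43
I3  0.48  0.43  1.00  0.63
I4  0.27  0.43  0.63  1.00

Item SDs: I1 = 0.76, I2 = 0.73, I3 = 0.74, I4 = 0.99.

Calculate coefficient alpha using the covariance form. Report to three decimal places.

Σσ²ᵢ = 0.76² + 0.73² + 0.74² + 0.99² = 2.6382
Covariances σ_ij = r_ij · s_i · s_j:
  σ(I1,I2) = 0.65 × 0.76 × 0.73 = 0.3606
  σ(I1,I3) = 0.48 × 0.76 × 0.74 = 0.2700
  σ(I1,I4) = 0.27 × 0.76 × 0.99 = 0.2031
  σ(I2,I3) = 0.43 × 0.73 × 0.74 = 0.2323
  σ(I2,I4) = 0.43 × 0.73 × 0.99 = 0.3108
  σ(I3,I4) = 0.63 × 0.74 × 0.99 = 0.4615
σ²_T = Σσ²ᵢ + 2·Σσ_ij = 2.6382 + 2 × 1.8383 = 6.3148
α = (4/3)·(1 − 2.6382/6.3148) = 0.776

coefficient alpha = 0.776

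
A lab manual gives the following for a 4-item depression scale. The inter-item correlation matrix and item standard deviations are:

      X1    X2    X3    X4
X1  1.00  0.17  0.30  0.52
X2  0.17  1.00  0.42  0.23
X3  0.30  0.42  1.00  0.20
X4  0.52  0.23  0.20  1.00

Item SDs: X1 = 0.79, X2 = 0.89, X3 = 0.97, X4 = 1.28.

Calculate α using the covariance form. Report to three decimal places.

α = 0.622

Σσ²ᵢ = 0.79² + 0.89² + 0.97² + 1.28² = 3.9955
Covariances σ_ij = r_ij · s_i · s_j:
  σ(X1,X2) = 0.17 × 0.79 × 0.89 = 0.1195
  σ(X1,X3) = 0.30 × 0.79 × 0.97 = 0.2299
  σ(X1,X4) = 0.52 × 0.79 × 1.28 = 0.5258
  σ(X2,X3) = 0.42 × 0.89 × 0.97 = 0.3626
  σ(X2,X4) = 0.23 × 0.89 × 1.28 = 0.2620
  σ(X3,X4) = 0.20 × 0.97 × 1.28 = 0.2483
σ²_T = Σσ²ᵢ + 2·Σσ_ij = 3.9955 + 2 × 1.7481 = 7.4917
α = (4/3)·(1 − 3.9955/7.4917) = 0.622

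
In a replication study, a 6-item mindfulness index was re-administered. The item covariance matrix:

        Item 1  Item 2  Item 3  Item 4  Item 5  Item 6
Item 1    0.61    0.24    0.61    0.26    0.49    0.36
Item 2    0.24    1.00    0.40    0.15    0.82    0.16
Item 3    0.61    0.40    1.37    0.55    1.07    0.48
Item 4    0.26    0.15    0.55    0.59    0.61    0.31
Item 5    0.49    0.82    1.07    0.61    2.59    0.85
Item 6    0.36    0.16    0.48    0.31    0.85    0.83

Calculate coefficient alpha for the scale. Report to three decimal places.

α = 0.814

ΣVar(i) = 0.61 + 1.00 + 1.37 + 0.59 + 2.59 + 0.83 = 6.99
Σ_{i<j} σ_ij = 7.36
σ²_total = 6.99 + 2 × 7.36 = 21.71
α = (k/(k−1))·(1 − ΣVar(i)/σ²_total) = (6/5)·(1 − 6.99/21.71) = 0.814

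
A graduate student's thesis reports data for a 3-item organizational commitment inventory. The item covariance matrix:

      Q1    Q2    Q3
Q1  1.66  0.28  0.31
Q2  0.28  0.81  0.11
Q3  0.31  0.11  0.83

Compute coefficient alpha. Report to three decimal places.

α = 0.447

Σσᵢ² = 1.66 + 0.81 + 0.83 = 3.30
Σ_{i<j} σ_ij = 0.70
Var(T) = 3.30 + 2 × 0.70 = 4.70
α = (k/(k−1))·(1 − Σσᵢ²/Var(T)) = (3/2)·(1 − 3.30/4.70) = 0.447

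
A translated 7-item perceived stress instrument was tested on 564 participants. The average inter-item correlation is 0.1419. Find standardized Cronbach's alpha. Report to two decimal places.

Standardized α = k·r̄ / (1 + (k−1)·r̄) = 7 × 0.1419 / (1 + 6 × 0.1419)
  = 0.9933 / 1.8514 = 0.54

α = 0.54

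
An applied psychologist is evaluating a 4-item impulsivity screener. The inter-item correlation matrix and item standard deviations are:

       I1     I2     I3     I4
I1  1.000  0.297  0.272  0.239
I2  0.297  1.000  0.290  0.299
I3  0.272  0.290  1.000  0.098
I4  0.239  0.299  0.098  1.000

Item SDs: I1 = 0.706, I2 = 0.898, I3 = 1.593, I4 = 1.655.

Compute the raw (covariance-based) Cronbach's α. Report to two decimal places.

Σσ²ᵢ = 0.706² + 0.898² + 1.593² + 1.655² = 6.5815
Covariances σ_ij = r_ij · s_i · s_j:
  σ(I1,I2) = 0.297 × 0.706 × 0.898 = 0.1883
  σ(I1,I3) = 0.272 × 0.706 × 1.593 = 0.3059
  σ(I1,I4) = 0.239 × 0.706 × 1.655 = 0.2793
  σ(I2,I3) = 0.290 × 0.898 × 1.593 = 0.4148
  σ(I2,I4) = 0.299 × 0.898 × 1.655 = 0.4444
  σ(I3,I4) = 0.098 × 1.593 × 1.655 = 0.2584
σ²_T = Σσ²ᵢ + 2·Σσ_ij = 6.5815 + 2 × 1.8911 = 10.3637
α = (4/3)·(1 − 6.5815/10.3637) = 0.49

Cronbach's α = 0.49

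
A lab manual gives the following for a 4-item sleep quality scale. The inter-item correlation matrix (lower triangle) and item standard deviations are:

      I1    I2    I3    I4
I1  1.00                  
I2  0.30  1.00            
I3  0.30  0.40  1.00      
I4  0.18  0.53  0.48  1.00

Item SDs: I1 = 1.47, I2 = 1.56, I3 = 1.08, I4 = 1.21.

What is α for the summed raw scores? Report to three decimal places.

Σσ²ᵢ = 1.47² + 1.56² + 1.08² + 1.21² = 7.2250
Covariances σ_ij = r_ij · s_i · s_j:
  σ(I1,I2) = 0.30 × 1.47 × 1.56 = 0.6880
  σ(I1,I3) = 0.30 × 1.47 × 1.08 = 0.4763
  σ(I1,I4) = 0.18 × 1.47 × 1.21 = 0.3202
  σ(I2,I3) = 0.40 × 1.56 × 1.08 = 0.6739
  σ(I2,I4) = 0.53 × 1.56 × 1.21 = 1.0004
  σ(I3,I4) = 0.48 × 1.08 × 1.21 = 0.6273
σ²_T = Σσ²ᵢ + 2·Σσ_ij = 7.2250 + 2 × 3.7861 = 14.7972
α = (4/3)·(1 − 7.2250/14.7972) = 0.682

α = 0.682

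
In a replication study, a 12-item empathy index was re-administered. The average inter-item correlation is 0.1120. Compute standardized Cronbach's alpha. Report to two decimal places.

α = 0.60

Standardized α = k·r̄ / (1 + (k−1)·r̄) = 12 × 0.1120 / (1 + 11 × 0.1120)
  = 1.3440 / 2.2320 = 0.60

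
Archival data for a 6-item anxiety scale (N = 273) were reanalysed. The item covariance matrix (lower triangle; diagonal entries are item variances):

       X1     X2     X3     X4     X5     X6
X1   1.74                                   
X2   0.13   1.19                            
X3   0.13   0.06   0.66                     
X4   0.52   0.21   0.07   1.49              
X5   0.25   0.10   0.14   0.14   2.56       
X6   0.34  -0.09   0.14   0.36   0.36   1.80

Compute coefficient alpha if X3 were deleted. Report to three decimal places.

coefficient alpha = 0.432

Remaining items: X1, X2, X4, X5, X6 (k = 5).
Σσᵢ² = 1.74 + 1.19 + 1.49 + 2.56 + 1.80 = 8.78
total variance = 8.78 + 2 × 2.32 = 13.42
α (item deleted) = (5/4)·(1 − 8.78/13.42) = 0.432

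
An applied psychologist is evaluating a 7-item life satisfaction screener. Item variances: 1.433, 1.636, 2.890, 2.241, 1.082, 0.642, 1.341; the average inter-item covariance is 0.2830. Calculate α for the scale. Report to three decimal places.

α = 0.599

Σσ²ᵢ = 1.433 + 1.636 + 2.890 + 2.241 + 1.082 + 0.642 + 1.341 = 11.265
Sum of the 21 distinct covariances = 21 × 0.2830 = 5.9430
σ²_T = Σσ²ᵢ + 2·Σcov = 11.265 + 2 × 5.9430 = 23.1510
α = (7/6)·(1 − 11.265/23.1510) = 0.599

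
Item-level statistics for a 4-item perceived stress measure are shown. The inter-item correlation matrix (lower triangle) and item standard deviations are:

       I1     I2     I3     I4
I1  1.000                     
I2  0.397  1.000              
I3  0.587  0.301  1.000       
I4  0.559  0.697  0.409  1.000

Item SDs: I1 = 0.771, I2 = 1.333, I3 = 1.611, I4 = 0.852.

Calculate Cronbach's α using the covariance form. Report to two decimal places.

Σσ²ᵢ = 0.771² + 1.333² + 1.611² + 0.852² = 5.6926
Covariances σ_ij = r_ij · s_i · s_j:
  σ(I1,I2) = 0.397 × 0.771 × 1.333 = 0.4080
  σ(I1,I3) = 0.587 × 0.771 × 1.611 = 0.7291
  σ(I1,I4) = 0.559 × 0.771 × 0.852 = 0.3672
  σ(I2,I3) = 0.301 × 1.333 × 1.611 = 0.6464
  σ(I2,I4) = 0.697 × 1.333 × 0.852 = 0.7916
  σ(I3,I4) = 0.409 × 1.611 × 0.852 = 0.5614
σ²_T = Σσ²ᵢ + 2·Σσ_ij = 5.6926 + 2 × 3.5037 = 12.7000
α = (4/3)·(1 − 5.6926/12.7000) = 0.74

Cronbach's α = 0.74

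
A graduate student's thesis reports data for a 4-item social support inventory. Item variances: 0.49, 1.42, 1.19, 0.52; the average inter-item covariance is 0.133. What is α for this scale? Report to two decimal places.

α = 0.41

Σσ²ᵢ = 0.49 + 1.42 + 1.19 + 0.52 = 3.62
Sum of the 6 distinct covariances = 6 × 0.133 = 0.798
σ²_T = Σσ²ᵢ + 2·Σcov = 3.62 + 2 × 0.798 = 5.216
α = (4/3)·(1 − 3.62/5.216) = 0.41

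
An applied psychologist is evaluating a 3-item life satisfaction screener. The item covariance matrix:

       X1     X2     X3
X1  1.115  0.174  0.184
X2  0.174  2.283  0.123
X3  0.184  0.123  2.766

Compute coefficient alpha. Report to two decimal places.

Σσᵢ² = 1.115 + 2.283 + 2.766 = 6.164
Sum of the distinct covariances = 0.481
σ²_T = 6.164 + 2 × 0.481 = 7.126
α = (k/(k−1))·(1 − Σσᵢ²/σ²_T) = (3/2)·(1 − 6.164/7.126) = 0.20

α = 0.20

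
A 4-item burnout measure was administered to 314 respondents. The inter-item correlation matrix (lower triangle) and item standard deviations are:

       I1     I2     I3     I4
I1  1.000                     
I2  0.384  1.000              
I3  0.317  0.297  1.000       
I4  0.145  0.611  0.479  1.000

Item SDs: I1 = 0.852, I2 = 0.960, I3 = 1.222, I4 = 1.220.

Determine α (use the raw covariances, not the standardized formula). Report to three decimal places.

Σσ²ᵢ = 0.852² + 0.960² + 1.222² + 1.220² = 4.6292
Covariances σ_ij = r_ij · s_i · s_j:
  σ(I1,I2) = 0.384 × 0.852 × 0.960 = 0.3141
  σ(I1,I3) = 0.317 × 0.852 × 1.222 = 0.3300
  σ(I1,I4) = 0.145 × 0.852 × 1.220 = 0.1507
  σ(I2,I3) = 0.297 × 0.960 × 1.222 = 0.3484
  σ(I2,I4) = 0.611 × 0.960 × 1.220 = 0.7156
  σ(I3,I4) = 0.479 × 1.222 × 1.220 = 0.7141
σ²_T = Σσ²ᵢ + 2·Σσ_ij = 4.6292 + 2 × 2.5729 = 9.7750
α = (4/3)·(1 − 4.6292/9.7750) = 0.702

α = 0.702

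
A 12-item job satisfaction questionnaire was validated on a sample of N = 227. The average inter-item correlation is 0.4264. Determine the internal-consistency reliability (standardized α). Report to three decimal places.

Standardized α = k·r̄ / (1 + (k−1)·r̄) = 12 × 0.4264 / (1 + 11 × 0.4264)
  = 5.1168 / 5.6904 = 0.899

standardized α = 0.899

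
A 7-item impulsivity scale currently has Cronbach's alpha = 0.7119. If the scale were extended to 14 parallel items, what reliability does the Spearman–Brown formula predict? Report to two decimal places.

predicted reliability = 0.83

Length factor m = 14/7 = 2.0000
α' = m·α / (1 + (m−1)·α)
   = 14/7 × 0.7119 / (1 + (14/7 − 1) × 0.7119)
   = 1.4238 / 1.7119 = 0.83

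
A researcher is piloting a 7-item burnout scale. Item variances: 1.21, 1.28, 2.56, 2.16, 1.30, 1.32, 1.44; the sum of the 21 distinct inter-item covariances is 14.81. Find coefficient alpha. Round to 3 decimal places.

ΣVar(i) = 1.21 + 1.28 + 2.56 + 2.16 + 1.30 + 1.32 + 1.44 = 11.27
Sum of distinct covariances = 14.81
total variance = ΣVar(i) + 2·Σcov = 11.27 + 2 × 14.81 = 40.89
α = (7/6)·(1 − 11.27/40.89) = 0.845

coefficient alpha = 0.845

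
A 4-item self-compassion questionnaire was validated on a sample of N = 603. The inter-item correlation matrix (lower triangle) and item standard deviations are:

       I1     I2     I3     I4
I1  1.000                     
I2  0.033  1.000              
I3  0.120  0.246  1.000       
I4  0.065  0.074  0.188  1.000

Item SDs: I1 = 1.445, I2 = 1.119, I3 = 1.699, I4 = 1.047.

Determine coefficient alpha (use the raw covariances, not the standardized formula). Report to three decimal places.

Σσ²ᵢ = 1.445² + 1.119² + 1.699² + 1.047² = 7.3230
Covariances σ_ij = r_ij · s_i · s_j:
  σ(I1,I2) = 0.033 × 1.445 × 1.119 = 0.0534
  σ(I1,I3) = 0.120 × 1.445 × 1.699 = 0.2946
  σ(I1,I4) = 0.065 × 1.445 × 1.047 = 0.0983
  σ(I2,I3) = 0.246 × 1.119 × 1.699 = 0.4677
  σ(I2,I4) = 0.074 × 1.119 × 1.047 = 0.0867
  σ(I3,I4) = 0.188 × 1.699 × 1.047 = 0.3344
σ²_T = Σσ²ᵢ + 2·Σσ_ij = 7.3230 + 2 × 1.3351 = 9.9932
α = (4/3)·(1 − 7.3230/9.9932) = 0.356

α = 0.356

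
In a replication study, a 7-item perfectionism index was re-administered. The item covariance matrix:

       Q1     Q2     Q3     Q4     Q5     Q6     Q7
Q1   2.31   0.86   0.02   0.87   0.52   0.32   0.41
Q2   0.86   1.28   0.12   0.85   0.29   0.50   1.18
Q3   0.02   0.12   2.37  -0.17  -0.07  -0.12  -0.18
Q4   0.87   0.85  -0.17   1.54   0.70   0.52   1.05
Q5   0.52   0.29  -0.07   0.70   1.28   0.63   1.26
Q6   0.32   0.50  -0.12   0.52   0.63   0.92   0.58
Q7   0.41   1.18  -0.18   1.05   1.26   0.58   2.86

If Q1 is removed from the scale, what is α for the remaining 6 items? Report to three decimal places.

Remaining items: Q2, Q3, Q4, Q5, Q6, Q7 (k = 6).
sum of item variances = 1.28 + 2.37 + 1.54 + 1.28 + 0.92 + 2.86 = 10.25
σ²_T = 10.25 + 2 × 7.14 = 24.53
α (item deleted) = (6/5)·(1 − 10.25/24.53) = 0.699

α = 0.699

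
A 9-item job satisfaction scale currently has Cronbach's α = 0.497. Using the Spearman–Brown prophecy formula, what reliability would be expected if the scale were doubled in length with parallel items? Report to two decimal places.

predicted reliability = 0.66

Length factor m = 2
α' = m·α / (1 + (m−1)·α)
   = 2 × 0.497 / (1 + (2 − 1) × 0.497)
   = 0.9940 / 1.4970 = 0.66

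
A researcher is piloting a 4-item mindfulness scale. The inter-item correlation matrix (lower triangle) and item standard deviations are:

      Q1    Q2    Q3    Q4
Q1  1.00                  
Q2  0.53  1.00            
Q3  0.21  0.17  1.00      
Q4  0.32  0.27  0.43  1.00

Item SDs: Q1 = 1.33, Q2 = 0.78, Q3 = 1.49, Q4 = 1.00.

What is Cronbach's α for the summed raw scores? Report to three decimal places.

Σσ²ᵢ = 1.33² + 0.78² + 1.49² + 1.00² = 5.5974
Covariances σ_ij = r_ij · s_i · s_j:
  σ(Q1,Q2) = 0.53 × 1.33 × 0.78 = 0.5498
  σ(Q1,Q3) = 0.21 × 1.33 × 1.49 = 0.4162
  σ(Q1,Q4) = 0.32 × 1.33 × 1.00 = 0.4256
  σ(Q2,Q3) = 0.17 × 0.78 × 1.49 = 0.1976
  σ(Q2,Q4) = 0.27 × 0.78 × 1.00 = 0.2106
  σ(Q3,Q4) = 0.43 × 1.49 × 1.00 = 0.6407
σ²_T = Σσ²ᵢ + 2·Σσ_ij = 5.5974 + 2 × 2.4405 = 10.4784
α = (4/3)·(1 − 5.5974/10.4784) = 0.621

α = 0.621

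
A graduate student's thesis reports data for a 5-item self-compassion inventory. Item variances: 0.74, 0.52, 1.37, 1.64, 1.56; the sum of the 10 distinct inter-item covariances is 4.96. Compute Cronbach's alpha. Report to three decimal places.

sum of item variances = 0.74 + 0.52 + 1.37 + 1.64 + 1.56 = 5.83
Sum of distinct covariances = 4.96
Var(T) = sum of item variances + 2·Σcov = 5.83 + 2 × 4.96 = 15.75
α = (5/4)·(1 − 5.83/15.75) = 0.787

Cronbach's alpha = 0.787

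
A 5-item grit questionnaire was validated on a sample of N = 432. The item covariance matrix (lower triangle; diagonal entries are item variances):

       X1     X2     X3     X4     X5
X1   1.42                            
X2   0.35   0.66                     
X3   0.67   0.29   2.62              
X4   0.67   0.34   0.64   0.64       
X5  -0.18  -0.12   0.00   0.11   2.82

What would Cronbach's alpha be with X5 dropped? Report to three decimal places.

Remaining items: X1, X2, X3, X4 (k = 4).
ΣVar(i) = 1.42 + 0.66 + 2.62 + 0.64 = 5.34
total variance = 5.34 + 2 × 2.96 = 11.26
α (item deleted) = (4/3)·(1 − 5.34/11.26) = 0.701

α = 0.701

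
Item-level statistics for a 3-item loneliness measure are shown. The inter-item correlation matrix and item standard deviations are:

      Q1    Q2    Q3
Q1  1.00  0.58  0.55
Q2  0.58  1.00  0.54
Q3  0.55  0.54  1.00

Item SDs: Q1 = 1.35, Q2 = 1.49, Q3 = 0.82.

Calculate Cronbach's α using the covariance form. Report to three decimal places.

α = 0.762

Σσ²ᵢ = 1.35² + 1.49² + 0.82² = 4.7150
Covariances σ_ij = r_ij · s_i · s_j:
  σ(Q1,Q2) = 0.58 × 1.35 × 1.49 = 1.1667
  σ(Q1,Q3) = 0.55 × 1.35 × 0.82 = 0.6089
  σ(Q2,Q3) = 0.54 × 1.49 × 0.82 = 0.6598
σ²_T = Σσ²ᵢ + 2·Σσ_ij = 4.7150 + 2 × 2.4354 = 9.5858
α = (3/2)·(1 − 4.7150/9.5858) = 0.762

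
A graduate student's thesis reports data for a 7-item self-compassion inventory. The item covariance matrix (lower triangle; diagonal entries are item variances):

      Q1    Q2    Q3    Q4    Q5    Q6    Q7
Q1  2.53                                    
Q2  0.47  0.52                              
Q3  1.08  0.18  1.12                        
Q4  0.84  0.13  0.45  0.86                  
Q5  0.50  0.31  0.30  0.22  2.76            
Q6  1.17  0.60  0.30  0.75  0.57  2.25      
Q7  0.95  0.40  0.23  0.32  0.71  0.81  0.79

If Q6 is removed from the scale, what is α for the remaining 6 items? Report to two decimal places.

α = 0.75

Remaining items: Q1, Q2, Q3, Q4, Q5, Q7 (k = 6).
ΣVar(i) = 2.53 + 0.52 + 1.12 + 0.86 + 2.76 + 0.79 = 8.58
σ²_T = 8.58 + 2 × 7.09 = 22.76
α (item deleted) = (6/5)·(1 − 8.58/22.76) = 0.75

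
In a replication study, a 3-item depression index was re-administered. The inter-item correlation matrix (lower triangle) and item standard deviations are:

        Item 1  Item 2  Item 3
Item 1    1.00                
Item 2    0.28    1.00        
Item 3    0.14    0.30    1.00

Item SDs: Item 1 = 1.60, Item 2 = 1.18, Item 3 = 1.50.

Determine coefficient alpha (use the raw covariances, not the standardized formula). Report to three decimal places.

α = 0.466

Σσ²ᵢ = 1.60² + 1.18² + 1.50² = 6.2024
Covariances σ_ij = r_ij · s_i · s_j:
  σ(Item 1,Item 2) = 0.28 × 1.60 × 1.18 = 0.5286
  σ(Item 1,Item 3) = 0.14 × 1.60 × 1.50 = 0.3360
  σ(Item 2,Item 3) = 0.30 × 1.18 × 1.50 = 0.5310
σ²_T = Σσ²ᵢ + 2·Σσ_ij = 6.2024 + 2 × 1.3956 = 8.9936
α = (3/2)·(1 − 6.2024/8.9936) = 0.466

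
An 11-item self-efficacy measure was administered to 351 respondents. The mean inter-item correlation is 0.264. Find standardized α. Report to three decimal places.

standardized α = 0.798

Standardized α = k·r̄ / (1 + (k−1)·r̄) = 11 × 0.264 / (1 + 10 × 0.264)
  = 2.9040 / 3.6400 = 0.798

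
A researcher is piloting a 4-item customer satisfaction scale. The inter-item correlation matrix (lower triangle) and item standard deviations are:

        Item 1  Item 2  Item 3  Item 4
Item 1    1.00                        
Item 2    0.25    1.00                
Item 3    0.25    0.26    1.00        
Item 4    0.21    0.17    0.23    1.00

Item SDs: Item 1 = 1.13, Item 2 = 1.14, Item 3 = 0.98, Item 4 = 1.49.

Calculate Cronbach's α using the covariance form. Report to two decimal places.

Σσ²ᵢ = 1.13² + 1.14² + 0.98² + 1.49² = 5.7570
Covariances σ_ij = r_ij · s_i · s_j:
  σ(Item 1,Item 2) = 0.25 × 1.13 × 1.14 = 0.3220
  σ(Item 1,Item 3) = 0.25 × 1.13 × 0.98 = 0.2768
  σ(Item 1,Item 4) = 0.21 × 1.13 × 1.49 = 0.3536
  σ(Item 2,Item 3) = 0.26 × 1.14 × 0.98 = 0.2905
  σ(Item 2,Item 4) = 0.17 × 1.14 × 1.49 = 0.2888
  σ(Item 3,Item 4) = 0.23 × 0.98 × 1.49 = 0.3358
σ²_T = Σσ²ᵢ + 2·Σσ_ij = 5.7570 + 2 × 1.8675 = 9.4920
α = (4/3)·(1 − 5.7570/9.4920) = 0.52

Cronbach's α = 0.52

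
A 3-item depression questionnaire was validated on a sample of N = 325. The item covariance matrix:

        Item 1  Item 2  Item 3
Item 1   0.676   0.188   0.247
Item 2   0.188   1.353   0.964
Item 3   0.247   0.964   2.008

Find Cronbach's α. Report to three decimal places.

Cronbach's α = 0.614

Σσ²ᵢ = 0.676 + 1.353 + 2.008 = 4.037
Sum of the distinct covariances = 1.399
σ²_total = 4.037 + 2 × 1.399 = 6.835
α = (k/(k−1))·(1 − Σσ²ᵢ/σ²_total) = (3/2)·(1 − 4.037/6.835) = 0.614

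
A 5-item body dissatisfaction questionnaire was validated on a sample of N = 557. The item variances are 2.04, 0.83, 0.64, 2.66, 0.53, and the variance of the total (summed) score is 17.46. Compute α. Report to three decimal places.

α = 0.770

ΣVar(i) = 2.04 + 0.83 + 0.64 + 2.66 + 0.53 = 6.70
α = (k/(k−1))·(1 − ΣVar(i)/σ²_total) = (5/4)·(1 − 6.70/17.46) = 0.770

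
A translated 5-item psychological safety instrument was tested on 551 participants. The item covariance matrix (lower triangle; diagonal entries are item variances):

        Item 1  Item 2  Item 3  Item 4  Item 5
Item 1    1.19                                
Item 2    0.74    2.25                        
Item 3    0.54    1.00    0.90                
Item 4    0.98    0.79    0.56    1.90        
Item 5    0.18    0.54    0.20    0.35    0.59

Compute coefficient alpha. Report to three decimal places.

Σσ²ᵢ = 1.19 + 2.25 + 0.90 + 1.90 + 0.59 = 6.83
Sum of the distinct covariances = 5.88
Var(T) = 6.83 + 2 × 5.88 = 18.59
α = (k/(k−1))·(1 − Σσ²ᵢ/Var(T)) = (5/4)·(1 − 6.83/18.59) = 0.791

α = 0.791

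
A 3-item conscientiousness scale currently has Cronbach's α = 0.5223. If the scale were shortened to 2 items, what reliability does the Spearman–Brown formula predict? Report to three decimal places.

Length factor m = 2/3 = 0.6667
α' = m·α / (1 − (1−m)·α)
   = 2/3 × 0.5223 / (1 − (1 − 2/3) × 0.5223)
   = 0.3482 / 0.8259 = 0.422

predicted reliability = 0.422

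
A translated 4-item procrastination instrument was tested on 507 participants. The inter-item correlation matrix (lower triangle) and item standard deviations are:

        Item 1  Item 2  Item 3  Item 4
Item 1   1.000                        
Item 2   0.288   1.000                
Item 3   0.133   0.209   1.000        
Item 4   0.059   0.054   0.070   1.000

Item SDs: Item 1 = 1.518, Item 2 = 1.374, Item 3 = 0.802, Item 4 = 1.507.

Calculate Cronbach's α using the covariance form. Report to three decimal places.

Σσ²ᵢ = 1.518² + 1.374² + 0.802² + 1.507² = 7.1065
Covariances σ_ij = r_ij · s_i · s_j:
  σ(Item 1,Item 2) = 0.288 × 1.518 × 1.374 = 0.6007
  σ(Item 1,Item 3) = 0.133 × 1.518 × 0.802 = 0.1619
  σ(Item 1,Item 4) = 0.059 × 1.518 × 1.507 = 0.1350
  σ(Item 2,Item 3) = 0.209 × 1.374 × 0.802 = 0.2303
  σ(Item 2,Item 4) = 0.054 × 1.374 × 1.507 = 0.1118
  σ(Item 3,Item 4) = 0.070 × 0.802 × 1.507 = 0.0846
σ²_T = Σσ²ᵢ + 2·Σσ_ij = 7.1065 + 2 × 1.3243 = 9.7551
α = (4/3)·(1 − 7.1065/9.7551) = 0.362

α = 0.362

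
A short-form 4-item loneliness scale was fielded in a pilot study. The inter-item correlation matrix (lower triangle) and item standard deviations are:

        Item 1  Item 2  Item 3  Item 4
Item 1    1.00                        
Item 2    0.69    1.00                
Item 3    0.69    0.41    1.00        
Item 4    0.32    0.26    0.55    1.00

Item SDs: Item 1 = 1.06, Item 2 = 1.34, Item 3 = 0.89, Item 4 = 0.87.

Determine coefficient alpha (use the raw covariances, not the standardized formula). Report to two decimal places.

coefficient alpha = 0.78

Σσ²ᵢ = 1.06² + 1.34² + 0.89² + 0.87² = 4.4682
Covariances σ_ij = r_ij · s_i · s_j:
  σ(Item 1,Item 2) = 0.69 × 1.06 × 1.34 = 0.9801
  σ(Item 1,Item 3) = 0.69 × 1.06 × 0.89 = 0.6509
  σ(Item 1,Item 4) = 0.32 × 1.06 × 0.87 = 0.2951
  σ(Item 2,Item 3) = 0.41 × 1.34 × 0.89 = 0.4890
  σ(Item 2,Item 4) = 0.26 × 1.34 × 0.87 = 0.3031
  σ(Item 3,Item 4) = 0.55 × 0.89 × 0.87 = 0.4259
σ²_T = Σσ²ᵢ + 2·Σσ_ij = 4.4682 + 2 × 3.1441 = 10.7564
α = (4/3)·(1 − 4.4682/10.7564) = 0.78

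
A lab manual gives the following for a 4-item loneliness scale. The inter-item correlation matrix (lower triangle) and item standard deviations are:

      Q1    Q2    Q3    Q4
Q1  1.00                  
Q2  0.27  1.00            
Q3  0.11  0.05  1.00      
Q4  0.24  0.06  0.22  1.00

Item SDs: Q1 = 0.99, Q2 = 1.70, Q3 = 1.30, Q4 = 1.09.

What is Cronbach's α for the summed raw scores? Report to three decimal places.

Σσ²ᵢ = 0.99² + 1.70² + 1.30² + 1.09² = 6.7482
Covariances σ_ij = r_ij · s_i · s_j:
  σ(Q1,Q2) = 0.27 × 0.99 × 1.70 = 0.4544
  σ(Q1,Q3) = 0.11 × 0.99 × 1.30 = 0.1416
  σ(Q1,Q4) = 0.24 × 0.99 × 1.09 = 0.2590
  σ(Q2,Q3) = 0.05 × 1.70 × 1.30 = 0.1105
  σ(Q2,Q4) = 0.06 × 1.70 × 1.09 = 0.1112
  σ(Q3,Q4) = 0.22 × 1.30 × 1.09 = 0.3117
σ²_T = Σσ²ᵢ + 2·Σσ_ij = 6.7482 + 2 × 1.3884 = 9.5250
α = (4/3)·(1 − 6.7482/9.5250) = 0.389

Cronbach's α = 0.389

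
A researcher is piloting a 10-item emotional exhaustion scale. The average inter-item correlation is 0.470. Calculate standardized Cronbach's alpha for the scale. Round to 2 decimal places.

Standardized α = k·r̄ / (1 + (k−1)·r̄) = 10 × 0.470 / (1 + 9 × 0.470)
  = 4.7000 / 5.2300 = 0.90

α = 0.90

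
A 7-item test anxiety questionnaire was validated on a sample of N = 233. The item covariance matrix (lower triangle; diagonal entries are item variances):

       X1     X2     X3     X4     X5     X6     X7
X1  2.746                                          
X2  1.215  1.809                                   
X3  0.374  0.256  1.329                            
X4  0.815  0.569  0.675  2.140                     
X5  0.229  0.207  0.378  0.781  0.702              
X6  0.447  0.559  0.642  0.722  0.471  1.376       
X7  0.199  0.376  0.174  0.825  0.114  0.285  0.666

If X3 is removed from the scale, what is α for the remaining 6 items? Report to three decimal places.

Remaining items: X1, X2, X4, X5, X6, X7 (k = 6).
ΣVar(i) = 2.746 + 1.809 + 2.140 + 0.702 + 1.376 + 0.666 = 9.439
total variance = 9.439 + 2 × 7.814 = 25.067
α (item deleted) = (6/5)·(1 − 9.439/25.067) = 0.748

α = 0.748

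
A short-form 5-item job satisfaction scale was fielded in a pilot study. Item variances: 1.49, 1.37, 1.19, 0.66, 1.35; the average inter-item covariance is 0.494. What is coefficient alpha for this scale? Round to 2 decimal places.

coefficient alpha = 0.77

Σσ²ᵢ = 1.49 + 1.37 + 1.19 + 0.66 + 1.35 = 6.06
Sum of the 10 distinct covariances = 10 × 0.494 = 4.940
total variance = Σσ²ᵢ + 2·Σcov = 6.06 + 2 × 4.940 = 15.940
α = (5/4)·(1 − 6.06/15.940) = 0.77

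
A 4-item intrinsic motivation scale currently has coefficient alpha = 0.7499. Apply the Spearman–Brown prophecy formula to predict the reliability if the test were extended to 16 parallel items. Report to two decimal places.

Length factor m = 16/4 = 4.0000
α' = m·α / (1 + (m−1)·α)
   = 16/4 × 0.7499 / (1 + (16/4 − 1) × 0.7499)
   = 2.9996 / 3.2497 = 0.92

predicted reliability = 0.92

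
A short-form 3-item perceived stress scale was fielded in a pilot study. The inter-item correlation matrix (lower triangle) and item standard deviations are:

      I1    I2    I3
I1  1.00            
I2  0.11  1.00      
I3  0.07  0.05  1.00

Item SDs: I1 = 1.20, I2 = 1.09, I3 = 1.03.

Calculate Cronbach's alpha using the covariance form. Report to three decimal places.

Σσ²ᵢ = 1.20² + 1.09² + 1.03² = 3.6890
Covariances σ_ij = r_ij · s_i · s_j:
  σ(I1,I2) = 0.11 × 1.20 × 1.09 = 0.1439
  σ(I1,I3) = 0.07 × 1.20 × 1.03 = 0.0865
  σ(I2,I3) = 0.05 × 1.09 × 1.03 = 0.0561
σ²_T = Σσ²ᵢ + 2·Σσ_ij = 3.6890 + 2 × 0.2865 = 4.2620
α = (3/2)·(1 − 3.6890/4.2620) = 0.202

Cronbach's alpha = 0.202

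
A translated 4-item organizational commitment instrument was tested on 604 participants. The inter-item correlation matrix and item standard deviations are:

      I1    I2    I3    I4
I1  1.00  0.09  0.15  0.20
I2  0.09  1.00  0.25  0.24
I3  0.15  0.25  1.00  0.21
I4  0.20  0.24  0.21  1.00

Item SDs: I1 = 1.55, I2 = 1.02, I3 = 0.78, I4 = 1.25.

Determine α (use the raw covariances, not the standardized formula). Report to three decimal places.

α = 0.448

Σσ²ᵢ = 1.55² + 1.02² + 0.78² + 1.25² = 5.6138
Covariances σ_ij = r_ij · s_i · s_j:
  σ(I1,I2) = 0.09 × 1.55 × 1.02 = 0.1423
  σ(I1,I3) = 0.15 × 1.55 × 0.78 = 0.1813
  σ(I1,I4) = 0.20 × 1.55 × 1.25 = 0.3875
  σ(I2,I3) = 0.25 × 1.02 × 0.78 = 0.1989
  σ(I2,I4) = 0.24 × 1.02 × 1.25 = 0.3060
  σ(I3,I4) = 0.21 × 0.78 × 1.25 = 0.2047
σ²_T = Σσ²ᵢ + 2·Σσ_ij = 5.6138 + 2 × 1.4207 = 8.4552
α = (4/3)·(1 − 5.6138/8.4552) = 0.448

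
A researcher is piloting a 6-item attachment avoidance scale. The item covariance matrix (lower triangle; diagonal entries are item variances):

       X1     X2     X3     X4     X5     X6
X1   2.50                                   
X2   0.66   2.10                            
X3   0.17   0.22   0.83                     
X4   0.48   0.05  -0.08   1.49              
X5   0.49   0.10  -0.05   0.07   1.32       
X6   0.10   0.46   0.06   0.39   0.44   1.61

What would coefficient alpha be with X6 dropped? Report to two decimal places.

Remaining items: X1, X2, X3, X4, X5 (k = 5).
Σσᵢ² = 2.50 + 2.10 + 0.83 + 1.49 + 1.32 = 8.24
total variance = 8.24 + 2 × 2.11 = 12.46
α (item deleted) = (5/4)·(1 − 8.24/12.46) = 0.42

coefficient alpha = 0.42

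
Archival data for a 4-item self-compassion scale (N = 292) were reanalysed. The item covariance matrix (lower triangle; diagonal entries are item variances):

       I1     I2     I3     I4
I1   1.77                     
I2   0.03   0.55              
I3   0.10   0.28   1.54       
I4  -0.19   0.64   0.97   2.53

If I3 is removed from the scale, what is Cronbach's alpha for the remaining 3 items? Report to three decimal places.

Cronbach's alpha = 0.248

Remaining items: I1, I2, I4 (k = 3).
Σσᵢ² = 1.77 + 0.55 + 2.53 = 4.85
total variance = 4.85 + 2 × 0.48 = 5.81
α (item deleted) = (3/2)·(1 − 4.85/5.81) = 0.248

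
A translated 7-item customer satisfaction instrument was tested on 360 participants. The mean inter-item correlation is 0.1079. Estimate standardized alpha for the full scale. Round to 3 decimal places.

Standardized α = k·r̄ / (1 + (k−1)·r̄) = 7 × 0.1079 / (1 + 6 × 0.1079)
  = 0.7553 / 1.6474 = 0.458

standardized alpha = 0.458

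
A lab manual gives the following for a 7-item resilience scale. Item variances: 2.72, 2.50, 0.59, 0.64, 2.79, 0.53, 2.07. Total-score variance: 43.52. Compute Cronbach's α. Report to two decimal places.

Σσᵢ² = 2.72 + 2.50 + 0.59 + 0.64 + 2.79 + 0.53 + 2.07 = 11.84
α = (k/(k−1))·(1 − Σσᵢ²/σ²_T) = (7/6)·(1 − 11.84/43.52) = 0.85

Cronbach's α = 0.85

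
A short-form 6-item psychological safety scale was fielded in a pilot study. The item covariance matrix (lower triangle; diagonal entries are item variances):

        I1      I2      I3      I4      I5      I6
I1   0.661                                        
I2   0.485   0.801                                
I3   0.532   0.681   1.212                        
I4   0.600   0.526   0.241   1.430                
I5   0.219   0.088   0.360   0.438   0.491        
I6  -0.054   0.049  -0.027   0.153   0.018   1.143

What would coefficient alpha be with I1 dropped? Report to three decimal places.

Remaining items: I2, I3, I4, I5, I6 (k = 5).
sum of item variances = 0.801 + 1.212 + 1.430 + 0.491 + 1.143 = 5.077
σ²_total = 5.077 + 2 × 2.527 = 10.131
α (item deleted) = (5/4)·(1 − 5.077/10.131) = 0.624

coefficient alpha = 0.624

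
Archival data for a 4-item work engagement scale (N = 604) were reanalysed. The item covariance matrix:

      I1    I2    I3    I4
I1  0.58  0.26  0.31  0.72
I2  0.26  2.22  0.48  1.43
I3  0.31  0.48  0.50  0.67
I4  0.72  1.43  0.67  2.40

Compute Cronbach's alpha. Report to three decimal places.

α = 0.768

Σσᵢ² = 0.58 + 2.22 + 0.50 + 2.40 = 5.70
Sum of the distinct covariances = 3.87
total variance = 5.70 + 2 × 3.87 = 13.44
α = (k/(k−1))·(1 − Σσᵢ²/total variance) = (4/3)·(1 − 5.70/13.44) = 0.768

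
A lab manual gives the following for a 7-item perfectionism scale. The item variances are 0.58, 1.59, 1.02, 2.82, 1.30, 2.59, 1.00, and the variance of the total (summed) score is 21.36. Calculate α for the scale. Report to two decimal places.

α = 0.57

Σσ²ᵢ = 0.58 + 1.59 + 1.02 + 2.82 + 1.30 + 2.59 + 1.00 = 10.90
α = (k/(k−1))·(1 − Σσ²ᵢ/Var(T)) = (7/6)·(1 − 10.90/21.36) = 0.57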